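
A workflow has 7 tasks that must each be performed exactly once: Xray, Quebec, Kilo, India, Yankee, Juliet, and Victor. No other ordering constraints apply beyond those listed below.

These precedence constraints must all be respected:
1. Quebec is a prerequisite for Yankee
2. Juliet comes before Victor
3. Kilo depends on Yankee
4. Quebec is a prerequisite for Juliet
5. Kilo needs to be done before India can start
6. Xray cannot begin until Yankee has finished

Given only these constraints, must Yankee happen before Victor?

No

Nothing in the constraints links Yankee and Victor; they are unordered relative to each other.
There exist valid orderings with Victor before Yankee, so Yankee is not required to come first.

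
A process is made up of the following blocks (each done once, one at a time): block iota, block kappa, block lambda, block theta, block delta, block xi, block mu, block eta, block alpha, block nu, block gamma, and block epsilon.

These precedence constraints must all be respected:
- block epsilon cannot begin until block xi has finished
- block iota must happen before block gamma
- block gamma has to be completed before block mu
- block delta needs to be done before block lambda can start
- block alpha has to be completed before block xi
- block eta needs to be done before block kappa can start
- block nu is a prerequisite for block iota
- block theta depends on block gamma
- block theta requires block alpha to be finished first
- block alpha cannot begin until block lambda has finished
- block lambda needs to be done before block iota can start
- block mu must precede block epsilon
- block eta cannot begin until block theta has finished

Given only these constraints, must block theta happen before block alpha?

No

The constraints actually force block alpha before block theta (via block alpha → block theta), not the other way around.
So block theta never precedes block alpha.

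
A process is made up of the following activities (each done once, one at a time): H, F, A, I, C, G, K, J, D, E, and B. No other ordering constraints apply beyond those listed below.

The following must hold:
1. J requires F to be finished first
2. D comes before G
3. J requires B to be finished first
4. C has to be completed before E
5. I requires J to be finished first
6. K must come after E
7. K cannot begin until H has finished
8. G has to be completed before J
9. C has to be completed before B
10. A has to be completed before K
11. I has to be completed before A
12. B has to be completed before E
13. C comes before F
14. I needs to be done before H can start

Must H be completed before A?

No

H and A are not related by any chain of constraints.
There exist valid orderings with A before H, so H is not required to come first.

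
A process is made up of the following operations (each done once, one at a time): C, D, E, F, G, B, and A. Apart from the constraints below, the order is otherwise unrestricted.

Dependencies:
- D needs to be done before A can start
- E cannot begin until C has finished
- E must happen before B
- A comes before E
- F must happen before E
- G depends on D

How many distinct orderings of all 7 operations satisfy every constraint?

The operations with no prerequisites are C, D, F; any of them can be placed first.
Counting all ways to extend the partial order to a total order gives 64.

64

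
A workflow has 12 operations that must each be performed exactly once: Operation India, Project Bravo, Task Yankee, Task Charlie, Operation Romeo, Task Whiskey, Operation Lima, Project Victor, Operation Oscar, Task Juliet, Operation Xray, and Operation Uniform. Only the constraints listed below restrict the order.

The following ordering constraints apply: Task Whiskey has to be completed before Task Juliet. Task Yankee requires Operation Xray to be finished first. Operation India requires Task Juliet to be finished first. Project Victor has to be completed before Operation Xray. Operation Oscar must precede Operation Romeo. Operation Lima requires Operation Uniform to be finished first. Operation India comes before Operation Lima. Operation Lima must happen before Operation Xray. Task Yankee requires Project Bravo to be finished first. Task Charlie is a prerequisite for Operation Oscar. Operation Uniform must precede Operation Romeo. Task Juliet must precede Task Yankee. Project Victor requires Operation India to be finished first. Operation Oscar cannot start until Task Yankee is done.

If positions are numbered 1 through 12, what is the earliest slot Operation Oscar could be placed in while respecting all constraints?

The operations that are forced before Operation Oscar, directly or transitively, are Operation India, Project Bravo, Task Yankee, Task Charlie, Task Whiskey, Operation Lima, Project Victor, Task Juliet, Operation Xray, Operation Uniform. That's 10 operations.
With 10 mandatory predecessors, the earliest Operation Oscar can sit is position 10+1 = 11, and placing just those 10 first achieves it.

11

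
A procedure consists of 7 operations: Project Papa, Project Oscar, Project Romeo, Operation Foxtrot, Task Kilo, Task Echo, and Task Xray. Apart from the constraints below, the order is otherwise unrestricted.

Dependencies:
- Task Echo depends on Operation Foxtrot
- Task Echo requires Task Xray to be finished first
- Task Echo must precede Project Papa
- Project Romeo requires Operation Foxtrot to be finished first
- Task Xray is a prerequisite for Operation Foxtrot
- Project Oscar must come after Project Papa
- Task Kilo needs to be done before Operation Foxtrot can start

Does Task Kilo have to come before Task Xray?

Task Kilo and Task Xray are not related by any chain of constraints.
A valid ordering placing Task Xray before Task Kilo exists, so the answer is no.

No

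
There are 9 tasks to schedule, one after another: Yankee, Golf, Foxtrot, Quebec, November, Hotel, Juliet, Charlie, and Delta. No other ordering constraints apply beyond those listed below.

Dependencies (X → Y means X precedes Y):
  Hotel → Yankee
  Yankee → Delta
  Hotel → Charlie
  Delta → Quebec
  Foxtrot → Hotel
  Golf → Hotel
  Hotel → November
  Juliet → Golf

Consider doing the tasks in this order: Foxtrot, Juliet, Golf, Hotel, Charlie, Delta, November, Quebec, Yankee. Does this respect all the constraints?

The sequence places Delta ahead of Yankee.
But one of the constraints requires Yankee before Delta, so this ordering violates it.

No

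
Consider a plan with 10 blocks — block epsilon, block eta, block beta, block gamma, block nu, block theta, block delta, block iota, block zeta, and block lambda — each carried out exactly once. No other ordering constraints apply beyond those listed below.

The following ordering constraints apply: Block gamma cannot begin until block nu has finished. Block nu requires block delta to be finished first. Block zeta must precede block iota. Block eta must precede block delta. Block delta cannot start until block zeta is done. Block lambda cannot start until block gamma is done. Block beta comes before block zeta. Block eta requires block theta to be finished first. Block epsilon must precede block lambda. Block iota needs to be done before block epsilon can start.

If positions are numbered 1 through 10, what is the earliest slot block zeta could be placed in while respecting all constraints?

Working backwards through the constraints from block zeta, its only required predecessor is block beta.
With 1 mandatory predecessor, the earliest block zeta can sit is position 1+1 = 2, and placing just that one first achieves it.

2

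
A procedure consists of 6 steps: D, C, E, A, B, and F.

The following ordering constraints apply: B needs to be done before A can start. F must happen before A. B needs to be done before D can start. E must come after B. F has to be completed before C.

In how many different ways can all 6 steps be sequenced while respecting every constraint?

The steps with no prerequisites are B, F; any of them can be placed first.
Counting all ways to extend the partial order to a total order gives 70.

70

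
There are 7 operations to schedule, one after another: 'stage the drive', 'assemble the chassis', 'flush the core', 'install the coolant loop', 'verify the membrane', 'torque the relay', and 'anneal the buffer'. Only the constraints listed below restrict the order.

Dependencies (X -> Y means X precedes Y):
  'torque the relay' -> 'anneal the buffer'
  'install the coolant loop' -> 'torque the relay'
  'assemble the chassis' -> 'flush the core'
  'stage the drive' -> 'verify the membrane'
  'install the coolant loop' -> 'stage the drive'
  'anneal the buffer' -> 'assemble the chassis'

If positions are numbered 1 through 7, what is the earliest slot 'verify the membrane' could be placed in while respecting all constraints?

The operations that are forced before 'verify the membrane', directly or transitively, are 'stage the drive', 'install the coolant loop'. That's 2 operations.
So at minimum 2 operations come before 'verify the membrane', putting 'verify the membrane' no earlier than position 3. That position is achievable by scheduling exactly those predecessors first.

3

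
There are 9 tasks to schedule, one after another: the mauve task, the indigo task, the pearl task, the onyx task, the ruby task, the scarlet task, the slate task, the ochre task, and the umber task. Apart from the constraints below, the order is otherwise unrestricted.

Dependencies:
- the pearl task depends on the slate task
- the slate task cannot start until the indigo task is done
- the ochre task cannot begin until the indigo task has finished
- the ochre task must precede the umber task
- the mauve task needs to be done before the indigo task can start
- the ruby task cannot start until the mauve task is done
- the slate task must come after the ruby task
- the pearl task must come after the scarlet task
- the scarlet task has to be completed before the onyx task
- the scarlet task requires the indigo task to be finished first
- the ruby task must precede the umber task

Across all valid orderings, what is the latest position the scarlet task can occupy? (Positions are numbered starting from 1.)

Following every chain forward from the scarlet task, the tasks that must come later are the pearl task, the onyx task — 2 of them.
So at least 2 tasks follow the scarlet task, putting the scarlet task no later than position 7. That position is achievable by scheduling everything else first.

7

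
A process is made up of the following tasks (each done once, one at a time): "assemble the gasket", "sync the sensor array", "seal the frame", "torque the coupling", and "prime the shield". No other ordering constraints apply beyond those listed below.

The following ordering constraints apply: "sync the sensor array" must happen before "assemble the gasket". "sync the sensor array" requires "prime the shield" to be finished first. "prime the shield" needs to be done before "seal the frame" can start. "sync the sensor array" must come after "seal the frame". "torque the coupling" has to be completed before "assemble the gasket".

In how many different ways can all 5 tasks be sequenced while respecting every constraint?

4

2 tasks have no prerequisites ("torque the coupling", "prime the shield"), so any of them could come first.
Enumerating by repeatedly choosing an available task (one whose prerequisites are all placed) gives 4 distinct complete orderings.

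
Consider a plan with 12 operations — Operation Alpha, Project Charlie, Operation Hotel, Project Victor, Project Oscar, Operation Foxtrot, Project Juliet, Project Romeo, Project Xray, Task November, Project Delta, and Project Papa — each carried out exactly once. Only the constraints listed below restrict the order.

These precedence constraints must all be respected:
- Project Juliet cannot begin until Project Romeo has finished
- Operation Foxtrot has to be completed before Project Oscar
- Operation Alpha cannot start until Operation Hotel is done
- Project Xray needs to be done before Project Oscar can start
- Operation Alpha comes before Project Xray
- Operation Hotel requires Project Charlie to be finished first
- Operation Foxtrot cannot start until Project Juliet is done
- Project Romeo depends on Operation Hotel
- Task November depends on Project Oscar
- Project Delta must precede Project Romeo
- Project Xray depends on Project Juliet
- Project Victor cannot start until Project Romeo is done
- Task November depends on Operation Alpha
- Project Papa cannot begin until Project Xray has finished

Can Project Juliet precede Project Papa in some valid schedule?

Yes

Project Juliet is actually forced before Project Papa by the constraints, so certainly some valid ordering has Project Juliet first.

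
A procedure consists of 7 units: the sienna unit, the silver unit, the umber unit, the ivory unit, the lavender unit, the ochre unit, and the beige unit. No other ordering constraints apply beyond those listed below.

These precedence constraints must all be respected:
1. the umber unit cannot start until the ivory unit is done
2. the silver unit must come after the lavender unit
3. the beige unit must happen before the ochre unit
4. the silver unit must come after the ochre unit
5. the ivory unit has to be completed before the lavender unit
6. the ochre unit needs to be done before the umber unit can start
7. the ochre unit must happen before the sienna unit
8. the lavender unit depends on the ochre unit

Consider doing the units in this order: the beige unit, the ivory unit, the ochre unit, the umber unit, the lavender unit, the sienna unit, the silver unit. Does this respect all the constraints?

Yes

Every stated constraint is respected: the ochre unit sits at position 3, ahead of the silver unit at position 7, and each of the other listed pairs likewise has the predecessor earlier in the sequence.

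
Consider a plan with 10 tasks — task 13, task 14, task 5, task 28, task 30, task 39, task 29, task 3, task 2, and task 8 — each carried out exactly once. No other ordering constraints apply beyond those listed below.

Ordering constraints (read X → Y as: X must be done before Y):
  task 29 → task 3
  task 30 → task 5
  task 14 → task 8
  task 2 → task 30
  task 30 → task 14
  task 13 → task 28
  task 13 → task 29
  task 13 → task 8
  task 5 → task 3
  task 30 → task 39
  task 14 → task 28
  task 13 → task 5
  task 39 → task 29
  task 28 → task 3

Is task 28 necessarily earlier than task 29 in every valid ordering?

Task 28 and task 29 are not related by any chain of constraints.
There exist valid orderings with task 29 before task 28, so task 28 is not required to come first.

No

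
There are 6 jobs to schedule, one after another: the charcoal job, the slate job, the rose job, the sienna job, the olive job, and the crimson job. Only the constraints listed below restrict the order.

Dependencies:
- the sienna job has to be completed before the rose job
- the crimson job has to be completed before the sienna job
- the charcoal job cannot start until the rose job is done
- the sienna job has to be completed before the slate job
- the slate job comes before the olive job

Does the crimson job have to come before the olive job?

Yes

There is a constraint chain the crimson job → the sienna job → the slate job → the olive job.
That forces the crimson job before the olive job in every valid schedule.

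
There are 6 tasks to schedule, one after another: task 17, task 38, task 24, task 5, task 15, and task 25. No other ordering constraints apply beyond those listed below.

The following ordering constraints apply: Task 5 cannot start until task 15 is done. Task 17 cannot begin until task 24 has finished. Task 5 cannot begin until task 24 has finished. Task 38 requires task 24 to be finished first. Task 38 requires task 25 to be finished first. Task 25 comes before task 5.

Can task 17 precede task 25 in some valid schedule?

No chain of constraints runs from task 25 to task 17, so task 25 is not required to come first.
So a valid ordering placing task 17 earlier than task 25 exists.

Yes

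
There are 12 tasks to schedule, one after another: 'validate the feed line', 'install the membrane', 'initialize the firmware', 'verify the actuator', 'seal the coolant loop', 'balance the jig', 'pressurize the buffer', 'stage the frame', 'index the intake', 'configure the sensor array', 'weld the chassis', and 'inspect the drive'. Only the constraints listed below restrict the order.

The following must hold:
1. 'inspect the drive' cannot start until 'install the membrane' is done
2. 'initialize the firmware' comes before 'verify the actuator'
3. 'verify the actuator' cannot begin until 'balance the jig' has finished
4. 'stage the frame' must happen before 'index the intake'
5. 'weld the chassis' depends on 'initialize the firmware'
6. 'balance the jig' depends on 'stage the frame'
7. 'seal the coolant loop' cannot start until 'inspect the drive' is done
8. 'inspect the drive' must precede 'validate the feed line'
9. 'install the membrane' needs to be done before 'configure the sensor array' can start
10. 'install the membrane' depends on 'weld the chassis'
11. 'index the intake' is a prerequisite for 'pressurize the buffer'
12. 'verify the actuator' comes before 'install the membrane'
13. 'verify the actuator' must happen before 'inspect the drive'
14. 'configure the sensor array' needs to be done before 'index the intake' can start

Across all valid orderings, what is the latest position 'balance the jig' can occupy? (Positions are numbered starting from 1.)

4

The tasks that are forced after 'balance the jig', directly or by a chain of constraints, are 'validate the feed line', 'install the membrane', 'verify the actuator', 'seal the coolant loop', 'pressurize the buffer', 'index the intake', 'configure the sensor array', 'inspect the drive'. That's 8 tasks.
With 8 mandatory successors out of 12 tasks total, the latest slot for 'balance the jig' is 12−8 = 4, and it's reachable by doing all non-successors before 'balance the jig'.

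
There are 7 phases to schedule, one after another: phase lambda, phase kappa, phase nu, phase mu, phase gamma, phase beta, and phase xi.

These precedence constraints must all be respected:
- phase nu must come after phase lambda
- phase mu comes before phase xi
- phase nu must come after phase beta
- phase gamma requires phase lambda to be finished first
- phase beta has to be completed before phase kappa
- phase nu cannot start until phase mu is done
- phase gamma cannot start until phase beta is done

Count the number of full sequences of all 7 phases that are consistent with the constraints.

3 phases have no prerequisites (phase lambda, phase mu, phase beta), so any of them could come first.
Systematically extending each partial ordering one phase at a time and counting, there are 250 complete orderings.

250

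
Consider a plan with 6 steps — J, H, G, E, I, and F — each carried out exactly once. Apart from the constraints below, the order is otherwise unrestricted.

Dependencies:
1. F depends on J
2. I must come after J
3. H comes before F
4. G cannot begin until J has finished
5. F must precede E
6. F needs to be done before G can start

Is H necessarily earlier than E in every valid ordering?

Yes

Following the dependencies: H → F → E.
That forces H before E in every valid schedule.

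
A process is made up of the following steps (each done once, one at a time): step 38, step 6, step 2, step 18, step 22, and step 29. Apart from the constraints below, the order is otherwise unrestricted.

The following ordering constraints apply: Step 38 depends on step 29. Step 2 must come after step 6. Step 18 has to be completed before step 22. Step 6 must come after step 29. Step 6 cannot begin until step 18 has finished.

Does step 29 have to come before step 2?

Following the dependencies: step 29 → step 6 → step 2.
Hence step 29 necessarily comes before step 2.

Yes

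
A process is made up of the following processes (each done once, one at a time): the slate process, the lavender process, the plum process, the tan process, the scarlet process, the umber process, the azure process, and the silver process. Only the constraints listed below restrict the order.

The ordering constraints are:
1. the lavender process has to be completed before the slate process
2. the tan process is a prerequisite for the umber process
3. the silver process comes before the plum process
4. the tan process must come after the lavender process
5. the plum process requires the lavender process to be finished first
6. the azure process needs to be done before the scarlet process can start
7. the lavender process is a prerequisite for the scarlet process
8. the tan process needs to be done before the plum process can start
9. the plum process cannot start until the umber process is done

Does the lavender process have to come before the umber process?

Tracing the constraints gives a chain: the lavender process → the tan process → the umber process.
Hence the lavender process necessarily comes before the umber process.

Yes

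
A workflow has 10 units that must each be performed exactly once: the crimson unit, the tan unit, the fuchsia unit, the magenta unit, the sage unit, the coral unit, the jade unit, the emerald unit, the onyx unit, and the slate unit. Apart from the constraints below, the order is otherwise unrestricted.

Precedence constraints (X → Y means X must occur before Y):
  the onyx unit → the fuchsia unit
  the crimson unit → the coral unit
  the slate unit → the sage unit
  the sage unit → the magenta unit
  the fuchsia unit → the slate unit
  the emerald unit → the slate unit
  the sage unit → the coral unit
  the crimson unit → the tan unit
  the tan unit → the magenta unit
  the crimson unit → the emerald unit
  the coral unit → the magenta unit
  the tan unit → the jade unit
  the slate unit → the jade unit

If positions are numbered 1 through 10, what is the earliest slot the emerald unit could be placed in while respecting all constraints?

The only unit forced before the emerald unit (directly or transitively) is the crimson unit.
So at minimum 1 unit comes before the emerald unit, putting the emerald unit no earlier than position 2. That position is achievable by scheduling exactly that predecessor first.

2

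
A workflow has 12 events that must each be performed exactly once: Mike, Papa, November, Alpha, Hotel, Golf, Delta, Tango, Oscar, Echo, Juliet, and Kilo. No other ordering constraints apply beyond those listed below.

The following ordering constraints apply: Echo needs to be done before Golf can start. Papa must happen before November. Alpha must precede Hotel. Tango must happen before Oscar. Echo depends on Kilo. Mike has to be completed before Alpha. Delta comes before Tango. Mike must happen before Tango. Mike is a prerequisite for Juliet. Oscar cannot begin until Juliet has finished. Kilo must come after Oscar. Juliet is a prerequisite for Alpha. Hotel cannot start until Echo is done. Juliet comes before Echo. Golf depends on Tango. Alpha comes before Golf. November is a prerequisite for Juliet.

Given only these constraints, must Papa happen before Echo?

Chaining the stated constraints: Papa → November → Juliet → Echo.
That forces Papa before Echo in every valid schedule.

Yes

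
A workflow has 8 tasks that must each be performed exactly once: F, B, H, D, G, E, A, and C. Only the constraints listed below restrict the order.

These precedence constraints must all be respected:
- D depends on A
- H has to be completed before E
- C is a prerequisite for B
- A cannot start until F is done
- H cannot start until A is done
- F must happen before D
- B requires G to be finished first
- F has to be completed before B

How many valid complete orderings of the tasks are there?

330

3 tasks have no prerequisites (F, G, C), so any of them could come first.
Systematically extending each partial ordering one task at a time and counting, there are 330 complete orderings.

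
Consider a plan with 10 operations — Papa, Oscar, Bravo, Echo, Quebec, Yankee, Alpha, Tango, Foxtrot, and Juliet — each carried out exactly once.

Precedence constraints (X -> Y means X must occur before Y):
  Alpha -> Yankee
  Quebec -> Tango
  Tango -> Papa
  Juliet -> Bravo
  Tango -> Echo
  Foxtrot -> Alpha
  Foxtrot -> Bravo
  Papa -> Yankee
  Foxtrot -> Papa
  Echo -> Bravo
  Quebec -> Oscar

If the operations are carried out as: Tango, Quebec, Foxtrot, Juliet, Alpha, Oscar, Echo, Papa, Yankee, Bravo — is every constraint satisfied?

The sequence places Tango ahead of Quebec.
But one of the constraints requires Quebec before Tango, so this ordering violates it.

No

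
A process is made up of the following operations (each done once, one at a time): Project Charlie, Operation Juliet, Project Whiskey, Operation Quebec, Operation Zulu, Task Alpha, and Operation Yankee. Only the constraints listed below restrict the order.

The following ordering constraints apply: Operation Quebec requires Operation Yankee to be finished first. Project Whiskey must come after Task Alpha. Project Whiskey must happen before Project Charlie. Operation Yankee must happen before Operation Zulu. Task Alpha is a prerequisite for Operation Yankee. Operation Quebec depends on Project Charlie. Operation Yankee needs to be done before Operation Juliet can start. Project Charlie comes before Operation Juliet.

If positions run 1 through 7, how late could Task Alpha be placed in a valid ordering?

Every operation that must follow Task Alpha has to come after it. Tracing all chains starting from Task Alpha, those operations are: Project Charlie, Operation Juliet, Project Whiskey, Operation Quebec, Operation Zulu, Operation Yankee — 6 in total.
With 6 mandatory successors out of 7 operations total, the latest slot for Task Alpha is 7−6 = 1, and it's reachable by doing all non-successors before Task Alpha.

1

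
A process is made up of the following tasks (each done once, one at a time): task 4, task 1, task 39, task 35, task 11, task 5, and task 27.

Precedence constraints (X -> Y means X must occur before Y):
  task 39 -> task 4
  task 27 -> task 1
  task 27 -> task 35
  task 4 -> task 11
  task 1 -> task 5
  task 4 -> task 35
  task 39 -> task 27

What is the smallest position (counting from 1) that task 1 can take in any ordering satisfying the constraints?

Working backwards through the constraints from task 1, its full set of required predecessors is task 39, task 27 — 2 of them.
With 2 mandatory predecessors, the earliest task 1 can sit is position 2+1 = 3, and placing just those 2 first achieves it.

3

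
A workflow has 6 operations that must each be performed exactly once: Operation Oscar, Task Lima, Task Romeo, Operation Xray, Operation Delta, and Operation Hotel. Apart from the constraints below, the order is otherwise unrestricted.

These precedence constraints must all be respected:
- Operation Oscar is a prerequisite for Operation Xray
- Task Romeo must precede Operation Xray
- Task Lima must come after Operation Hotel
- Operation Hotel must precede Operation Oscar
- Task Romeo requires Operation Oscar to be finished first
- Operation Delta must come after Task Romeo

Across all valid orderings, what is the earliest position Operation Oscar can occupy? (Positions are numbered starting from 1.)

2

The only operation forced before Operation Oscar (directly or transitively) is Operation Hotel.
With 1 mandatory predecessor, the earliest Operation Oscar can sit is position 1+1 = 2, and placing just that one first achieves it.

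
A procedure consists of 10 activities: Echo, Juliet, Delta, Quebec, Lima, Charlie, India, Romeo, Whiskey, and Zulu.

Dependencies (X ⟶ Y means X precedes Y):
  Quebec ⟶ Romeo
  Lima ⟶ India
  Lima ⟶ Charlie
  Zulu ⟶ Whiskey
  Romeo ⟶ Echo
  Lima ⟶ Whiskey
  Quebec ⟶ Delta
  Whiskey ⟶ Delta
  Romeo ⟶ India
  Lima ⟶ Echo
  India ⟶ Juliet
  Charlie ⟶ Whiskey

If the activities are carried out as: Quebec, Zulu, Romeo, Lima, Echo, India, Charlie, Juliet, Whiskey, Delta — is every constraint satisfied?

Going through the constraints one by one, each required predecessor appears earlier in the sequence than its dependent — e.g. Quebec (position 1) is before Delta (position 10), as required.

Yes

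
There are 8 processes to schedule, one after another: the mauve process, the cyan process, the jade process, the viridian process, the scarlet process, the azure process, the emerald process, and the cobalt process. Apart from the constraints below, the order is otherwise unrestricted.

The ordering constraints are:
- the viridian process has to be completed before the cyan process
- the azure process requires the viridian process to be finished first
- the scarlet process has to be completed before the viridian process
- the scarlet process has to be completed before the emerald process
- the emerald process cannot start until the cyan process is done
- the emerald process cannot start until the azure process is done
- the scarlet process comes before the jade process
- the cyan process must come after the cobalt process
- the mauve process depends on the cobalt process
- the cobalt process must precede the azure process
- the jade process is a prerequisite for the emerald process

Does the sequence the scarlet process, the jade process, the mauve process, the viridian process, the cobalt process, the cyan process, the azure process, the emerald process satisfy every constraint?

No

In the proposed order, the mauve process appears before the cobalt process.
But one of the constraints requires the cobalt process before the mauve process, so this ordering violates it.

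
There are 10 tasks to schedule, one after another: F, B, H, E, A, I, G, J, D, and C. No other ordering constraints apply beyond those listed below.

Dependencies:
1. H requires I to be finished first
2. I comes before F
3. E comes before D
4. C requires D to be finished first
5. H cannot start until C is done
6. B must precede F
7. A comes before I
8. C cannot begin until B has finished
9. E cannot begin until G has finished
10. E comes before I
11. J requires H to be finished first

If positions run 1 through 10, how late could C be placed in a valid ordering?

8

Following every chain forward from C, the tasks that must come later are H, J — 2 of them.
With 2 mandatory successors out of 10 tasks total, the latest slot for C is 10−2 = 8, and it's reachable by doing all non-successors before C.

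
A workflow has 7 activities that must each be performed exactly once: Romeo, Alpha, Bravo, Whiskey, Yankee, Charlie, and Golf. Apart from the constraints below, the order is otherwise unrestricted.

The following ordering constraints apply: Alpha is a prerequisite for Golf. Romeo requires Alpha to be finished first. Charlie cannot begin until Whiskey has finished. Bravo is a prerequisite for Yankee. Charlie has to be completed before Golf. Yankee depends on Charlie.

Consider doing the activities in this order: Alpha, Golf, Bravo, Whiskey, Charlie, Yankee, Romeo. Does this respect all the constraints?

The sequence places Golf ahead of Charlie.
That contradicts the constraint that Charlie must precede Golf.

No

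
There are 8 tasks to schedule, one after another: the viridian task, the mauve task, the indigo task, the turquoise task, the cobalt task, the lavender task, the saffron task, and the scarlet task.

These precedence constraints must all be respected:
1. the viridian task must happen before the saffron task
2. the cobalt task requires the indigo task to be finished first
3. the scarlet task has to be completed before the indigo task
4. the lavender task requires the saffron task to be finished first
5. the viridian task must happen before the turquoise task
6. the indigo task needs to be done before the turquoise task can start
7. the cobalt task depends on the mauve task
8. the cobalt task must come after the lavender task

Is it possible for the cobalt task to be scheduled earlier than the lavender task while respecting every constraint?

No

The constraints give a chain the lavender task → the cobalt task, which forces the lavender task before the cobalt task.
Hence the cobalt task can never be scheduled before the lavender task.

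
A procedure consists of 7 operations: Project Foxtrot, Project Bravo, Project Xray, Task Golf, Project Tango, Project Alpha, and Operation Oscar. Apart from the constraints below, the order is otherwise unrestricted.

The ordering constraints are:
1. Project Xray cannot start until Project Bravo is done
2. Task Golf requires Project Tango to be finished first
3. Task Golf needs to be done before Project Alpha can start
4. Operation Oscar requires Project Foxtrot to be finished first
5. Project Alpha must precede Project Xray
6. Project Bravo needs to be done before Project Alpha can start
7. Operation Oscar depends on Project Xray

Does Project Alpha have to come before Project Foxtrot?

No

Project Alpha and Project Foxtrot are not related by any chain of constraints.
So Project Alpha can come before Project Foxtrot or after — it is not forced.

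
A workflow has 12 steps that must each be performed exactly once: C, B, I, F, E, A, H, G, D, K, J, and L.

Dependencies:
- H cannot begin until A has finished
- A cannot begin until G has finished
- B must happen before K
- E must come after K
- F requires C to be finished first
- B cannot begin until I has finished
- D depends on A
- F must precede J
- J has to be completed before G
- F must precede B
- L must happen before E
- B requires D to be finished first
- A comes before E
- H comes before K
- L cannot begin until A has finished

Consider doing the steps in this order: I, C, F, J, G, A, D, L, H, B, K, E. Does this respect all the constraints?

Checking each listed constraint against this order: for instance, I is in position 1 and B in position 10, so that constraint holds — and the remaining constraints check out the same way.

Yes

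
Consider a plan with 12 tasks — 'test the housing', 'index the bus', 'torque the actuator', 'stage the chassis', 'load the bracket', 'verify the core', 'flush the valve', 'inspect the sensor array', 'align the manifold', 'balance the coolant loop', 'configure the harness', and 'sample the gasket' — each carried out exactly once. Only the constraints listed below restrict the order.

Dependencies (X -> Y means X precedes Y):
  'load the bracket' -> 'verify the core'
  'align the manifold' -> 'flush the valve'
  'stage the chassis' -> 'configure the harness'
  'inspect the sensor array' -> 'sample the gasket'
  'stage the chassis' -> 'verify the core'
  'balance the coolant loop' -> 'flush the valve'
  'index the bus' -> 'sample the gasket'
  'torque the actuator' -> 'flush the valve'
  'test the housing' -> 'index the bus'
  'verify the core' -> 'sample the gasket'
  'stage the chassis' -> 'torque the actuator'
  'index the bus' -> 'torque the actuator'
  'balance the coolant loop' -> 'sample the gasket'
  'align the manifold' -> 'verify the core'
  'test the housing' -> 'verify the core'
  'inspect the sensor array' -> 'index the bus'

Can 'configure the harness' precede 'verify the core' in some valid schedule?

Nothing in the constraints forces 'verify the core' before 'configure the harness' — there is no chain from 'verify the core' to 'configure the harness'.
So a valid ordering placing 'configure the harness' earlier than 'verify the core' exists.

Yes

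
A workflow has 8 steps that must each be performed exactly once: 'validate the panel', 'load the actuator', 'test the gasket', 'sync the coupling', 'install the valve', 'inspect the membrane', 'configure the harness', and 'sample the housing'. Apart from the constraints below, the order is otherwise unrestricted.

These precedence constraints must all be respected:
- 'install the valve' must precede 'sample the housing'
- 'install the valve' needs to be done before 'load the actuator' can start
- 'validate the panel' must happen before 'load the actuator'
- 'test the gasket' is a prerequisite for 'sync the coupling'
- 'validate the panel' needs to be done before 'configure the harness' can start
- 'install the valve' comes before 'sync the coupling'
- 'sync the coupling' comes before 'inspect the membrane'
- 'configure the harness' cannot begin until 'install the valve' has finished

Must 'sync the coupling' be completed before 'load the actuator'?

Nothing in the constraints links 'sync the coupling' and 'load the actuator'; they are unordered relative to each other.
There exist valid orderings with 'load the actuator' before 'sync the coupling', so 'sync the coupling' is not required to come first.

No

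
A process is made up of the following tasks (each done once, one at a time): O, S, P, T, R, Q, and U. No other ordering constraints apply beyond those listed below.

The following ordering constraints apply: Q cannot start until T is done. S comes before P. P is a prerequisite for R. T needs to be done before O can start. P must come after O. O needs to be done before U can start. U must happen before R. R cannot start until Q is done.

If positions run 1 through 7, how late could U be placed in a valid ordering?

6

The only task forced after U (directly or by a chain) is R.
With 1 mandatory successor out of 7 tasks total, the latest slot for U is 7−1 = 6, and it's reachable by doing all non-successors before U.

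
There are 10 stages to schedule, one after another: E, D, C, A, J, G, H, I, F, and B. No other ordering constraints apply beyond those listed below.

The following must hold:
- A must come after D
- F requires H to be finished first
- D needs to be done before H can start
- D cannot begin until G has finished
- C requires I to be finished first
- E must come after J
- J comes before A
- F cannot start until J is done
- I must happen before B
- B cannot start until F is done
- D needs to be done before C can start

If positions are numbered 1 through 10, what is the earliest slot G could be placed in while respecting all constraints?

Nothing is required before G; it can be the very first stage.

1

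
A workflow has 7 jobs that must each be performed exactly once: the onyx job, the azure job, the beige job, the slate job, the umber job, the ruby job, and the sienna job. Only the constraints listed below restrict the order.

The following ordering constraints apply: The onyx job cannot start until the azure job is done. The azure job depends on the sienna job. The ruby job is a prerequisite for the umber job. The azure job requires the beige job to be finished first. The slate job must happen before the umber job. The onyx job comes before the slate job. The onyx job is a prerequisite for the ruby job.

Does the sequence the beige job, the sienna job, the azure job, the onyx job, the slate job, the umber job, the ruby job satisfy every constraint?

Here the ruby job comes after the umber job.
That contradicts the constraint that the ruby job must precede the umber job.

No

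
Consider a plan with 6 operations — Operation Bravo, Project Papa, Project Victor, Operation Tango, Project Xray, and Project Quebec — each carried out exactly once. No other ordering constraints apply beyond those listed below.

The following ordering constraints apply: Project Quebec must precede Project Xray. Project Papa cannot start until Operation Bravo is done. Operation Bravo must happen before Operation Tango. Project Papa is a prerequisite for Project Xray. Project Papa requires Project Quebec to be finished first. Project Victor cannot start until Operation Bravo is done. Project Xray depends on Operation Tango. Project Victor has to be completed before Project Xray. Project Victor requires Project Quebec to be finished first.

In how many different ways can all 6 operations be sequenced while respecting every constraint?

The operations with no prerequisites are Operation Bravo, Project Quebec; any of them can be placed first.
Counting all ways to extend the partial order to a total order gives 14.

14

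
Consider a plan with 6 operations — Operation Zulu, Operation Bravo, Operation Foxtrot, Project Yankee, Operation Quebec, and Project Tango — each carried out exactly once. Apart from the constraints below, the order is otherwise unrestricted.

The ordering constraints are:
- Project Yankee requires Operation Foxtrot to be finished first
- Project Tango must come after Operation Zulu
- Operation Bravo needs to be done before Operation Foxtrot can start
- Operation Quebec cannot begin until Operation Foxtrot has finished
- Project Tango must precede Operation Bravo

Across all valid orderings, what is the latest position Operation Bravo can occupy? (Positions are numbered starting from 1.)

3

The operations that are forced after Operation Bravo, directly or by a chain of constraints, are Operation Foxtrot, Project Yankee, Operation Quebec. That's 3 operations.
So at least 3 operations follow Operation Bravo, putting Operation Bravo no later than position 3. That position is achievable by scheduling everything else first.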